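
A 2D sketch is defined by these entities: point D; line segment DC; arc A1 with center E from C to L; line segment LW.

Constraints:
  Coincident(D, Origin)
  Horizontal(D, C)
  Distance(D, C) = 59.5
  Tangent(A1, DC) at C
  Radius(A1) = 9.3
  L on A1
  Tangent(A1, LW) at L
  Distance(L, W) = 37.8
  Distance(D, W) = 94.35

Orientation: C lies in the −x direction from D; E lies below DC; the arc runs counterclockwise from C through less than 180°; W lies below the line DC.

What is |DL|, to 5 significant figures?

67.658

D is at the origin; DC is horizontal with |DC| = 59.5 and C on the −x side, so C = (-59.500, 0.0000). A1 meets DC tangentially, so EC is at right angles to DC, so E = C + (0, -9.3) = (-59.500, -9.3000). Since EL ⟂ LW (tangency), |EW| = √(9.3² + 37.8²) = 38.927 regardless of where L sits on A1. So W lies on both circle(D, 94.35) and circle(E, 38.927); the below-DC intersection is W = (-86.750, -37.098). L is the foot of the tangent from W: L = (-67.504, -4.5648).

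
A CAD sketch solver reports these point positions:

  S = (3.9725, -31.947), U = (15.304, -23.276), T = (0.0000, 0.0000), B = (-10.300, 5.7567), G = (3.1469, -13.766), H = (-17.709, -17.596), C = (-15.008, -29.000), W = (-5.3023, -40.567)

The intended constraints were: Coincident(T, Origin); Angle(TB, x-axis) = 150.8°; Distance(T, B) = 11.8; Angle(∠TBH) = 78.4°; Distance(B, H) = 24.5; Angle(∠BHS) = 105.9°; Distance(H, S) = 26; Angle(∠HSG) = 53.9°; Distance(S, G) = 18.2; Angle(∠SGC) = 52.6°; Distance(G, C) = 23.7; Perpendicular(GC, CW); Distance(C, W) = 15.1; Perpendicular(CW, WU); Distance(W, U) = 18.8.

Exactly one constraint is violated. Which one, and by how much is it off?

Distance(W, U) = 18.8 — off by 8.10.

T = (0.00, 0.00) ✓; TB at 150.8° ✓; |TB| = 11.80 ✓; ∠TBH = 78.40° ✓; |BH| = 24.50 ✓; ∠BHS = 105.9° ✓; |HS| = 26.00 ✓; ∠HSG = 53.90° ✓; |SG| = 18.20 ✓; ∠SGC = 52.60° ✓; |GC| = 23.70 ✓; ∠(GC, CW) = 90.00° ✓; |CW| = 15.10 ✓; ∠(CW, WU) = 90.00° ✓; |WU| = 26.90 ✗.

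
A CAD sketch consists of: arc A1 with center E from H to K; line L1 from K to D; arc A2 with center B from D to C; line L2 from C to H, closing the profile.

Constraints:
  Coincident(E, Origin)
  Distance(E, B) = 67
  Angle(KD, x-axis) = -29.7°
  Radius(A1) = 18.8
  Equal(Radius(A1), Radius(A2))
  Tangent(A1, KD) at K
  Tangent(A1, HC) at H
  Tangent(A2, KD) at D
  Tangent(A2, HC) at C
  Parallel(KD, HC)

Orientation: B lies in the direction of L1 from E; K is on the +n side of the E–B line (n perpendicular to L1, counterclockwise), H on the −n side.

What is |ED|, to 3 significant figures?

69.6

The slot axis is L1's direction at -29.7°, so u = (cos -29.7°, sin -29.7°) = (0.869, -0.495) and n = (−sin -29.7°, cos -29.7°) = (0.495, 0.869). E is at the origin and B lies 67.0 along u from E, so B = 67.0·u = (58.2, -33.2). Tangency of A1 to both parallel lines with radius 18.8 puts K and H at E ± 18.8·n: K = (9.31, 16.3), H = (-9.31, -16.3). Equal radii place D and C the same way about B: D = B + 18.8·n = (67.5, -16.9), C = B − 18.8·n = (48.9, -49.5). Then |ED| = |D − E| = 69.6.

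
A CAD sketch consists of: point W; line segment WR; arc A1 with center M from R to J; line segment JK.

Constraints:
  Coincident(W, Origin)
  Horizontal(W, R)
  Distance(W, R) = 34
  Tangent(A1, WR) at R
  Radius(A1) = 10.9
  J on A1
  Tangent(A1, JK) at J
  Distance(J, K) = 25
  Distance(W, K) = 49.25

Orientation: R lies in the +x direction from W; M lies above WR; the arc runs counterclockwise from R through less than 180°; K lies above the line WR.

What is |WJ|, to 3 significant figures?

46.4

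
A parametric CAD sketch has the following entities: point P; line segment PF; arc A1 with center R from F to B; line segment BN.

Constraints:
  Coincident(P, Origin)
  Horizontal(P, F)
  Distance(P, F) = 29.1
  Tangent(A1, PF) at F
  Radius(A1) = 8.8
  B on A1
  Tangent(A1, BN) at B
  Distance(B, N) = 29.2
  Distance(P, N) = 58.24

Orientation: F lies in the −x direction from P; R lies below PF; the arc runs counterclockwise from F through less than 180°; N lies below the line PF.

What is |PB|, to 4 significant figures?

37.63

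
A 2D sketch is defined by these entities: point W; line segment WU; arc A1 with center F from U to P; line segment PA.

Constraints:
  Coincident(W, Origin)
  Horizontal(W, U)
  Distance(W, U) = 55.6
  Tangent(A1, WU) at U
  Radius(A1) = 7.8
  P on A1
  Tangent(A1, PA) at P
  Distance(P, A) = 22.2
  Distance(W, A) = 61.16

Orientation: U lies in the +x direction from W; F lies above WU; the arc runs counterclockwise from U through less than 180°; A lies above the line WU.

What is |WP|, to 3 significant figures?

63.6

W is at the origin; W and U share the same y with |WU| = 55.6 and U on the +x side, so U = (55.6, 0.00). Tangency of A1 to WU means the radius FU is perpendicular to WU, so F = U + (0, 7.8) = (55.6, 7.80). Since FP ⟂ PA (tangency), |FA| = √(7.8² + 22.2²) = 23.5 regardless of where P sits on A1. So A lies on both circle(W, 61.16) and circle(F, 23.5); the above-WU intersection is A = (52.6, 31.1). P is the foot of the tangent from A: P = (62.6, 11.3).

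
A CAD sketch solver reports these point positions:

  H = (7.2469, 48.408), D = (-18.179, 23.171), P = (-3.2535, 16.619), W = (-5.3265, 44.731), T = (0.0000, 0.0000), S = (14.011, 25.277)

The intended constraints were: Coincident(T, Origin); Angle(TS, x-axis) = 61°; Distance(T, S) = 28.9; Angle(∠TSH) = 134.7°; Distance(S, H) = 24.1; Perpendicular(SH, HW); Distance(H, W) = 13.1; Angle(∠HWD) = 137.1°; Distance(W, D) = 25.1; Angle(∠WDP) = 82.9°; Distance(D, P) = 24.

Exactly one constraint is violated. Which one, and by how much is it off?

Distance(D, P) = 24 — off by 7.70.

T = (0.00, 0.00) ✓; TS at 61.00° ✓; |TS| = 28.90 ✓; ∠TSH = 134.7° ✓; |SH| = 24.10 ✓; ∠(SH, HW) = 90.00° ✓; |HW| = 13.10 ✓; ∠HWD = 137.1° ✓; |WD| = 25.10 ✓; ∠WDP = 82.90° ✓; |DP| = 16.30 ✗.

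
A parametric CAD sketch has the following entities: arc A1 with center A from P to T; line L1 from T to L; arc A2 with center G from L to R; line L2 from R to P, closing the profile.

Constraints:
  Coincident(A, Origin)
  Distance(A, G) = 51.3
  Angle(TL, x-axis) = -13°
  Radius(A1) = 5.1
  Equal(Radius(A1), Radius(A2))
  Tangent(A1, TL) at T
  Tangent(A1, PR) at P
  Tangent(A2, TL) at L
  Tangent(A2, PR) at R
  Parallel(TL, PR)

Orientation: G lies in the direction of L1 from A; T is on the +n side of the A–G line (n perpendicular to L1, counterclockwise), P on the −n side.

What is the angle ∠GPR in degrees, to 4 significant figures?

5.677°

The slot axis is L1's direction at -13.0°, so u = (cos -13.0°, sin -13.0°) = (0.9744, -0.2250) and n = (−sin -13.0°, cos -13.0°) = (0.2250, 0.9744). A is at the origin and G lies 51.3 along u from A, so G = 51.3·u = (49.99, -11.54). Tangency of A1 to both parallel lines with radius 5.1 puts T and P at A ± 5.1·n: T = (1.147, 4.969), P = (-1.147, -4.969). Equal radii place L and R the same way about G: L = G + 5.1·n = (51.13, -6.571), R = G − 5.1·n = (48.84, -16.51). Then cos ∠GPR = PG·PR / (|PG||PR|), giving 5.677°.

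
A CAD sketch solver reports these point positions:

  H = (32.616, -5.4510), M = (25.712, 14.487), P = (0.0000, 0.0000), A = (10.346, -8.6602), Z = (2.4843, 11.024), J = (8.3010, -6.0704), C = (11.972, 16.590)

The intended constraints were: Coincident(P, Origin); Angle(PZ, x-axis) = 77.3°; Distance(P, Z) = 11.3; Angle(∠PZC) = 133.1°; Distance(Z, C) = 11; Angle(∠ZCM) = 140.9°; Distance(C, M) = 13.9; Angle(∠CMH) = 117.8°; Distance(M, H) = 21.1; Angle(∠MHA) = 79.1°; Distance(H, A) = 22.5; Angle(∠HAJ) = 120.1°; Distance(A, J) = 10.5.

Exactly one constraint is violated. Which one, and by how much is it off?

Distance(A, J) = 10.5 — off by 7.20.

P = (0.00, 0.00) ✓; PZ at 77.30° ✓; |PZ| = 11.30 ✓; ∠PZC = 133.1° ✓; |ZC| = 11.00 ✓; ∠ZCM = 140.9° ✓; |CM| = 13.90 ✓; ∠CMH = 117.8° ✓; |MH| = 21.10 ✓; ∠MHA = 79.10° ✓; |HA| = 22.50 ✓; ∠HAJ = 120.1° ✓; |AJ| = 3.300 ✗.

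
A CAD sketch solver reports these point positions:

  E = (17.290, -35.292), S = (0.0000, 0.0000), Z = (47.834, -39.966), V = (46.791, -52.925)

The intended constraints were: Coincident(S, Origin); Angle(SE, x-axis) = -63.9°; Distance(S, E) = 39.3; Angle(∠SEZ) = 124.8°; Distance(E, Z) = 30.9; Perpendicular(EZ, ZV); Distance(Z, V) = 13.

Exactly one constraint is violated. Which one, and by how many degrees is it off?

Perpendicular(EZ, ZV) — off by 4.10°.

S = (0.00, 0.00) ✓; SE at -63.90° ✓; |SE| = 39.30 ✓; ∠SEZ = 124.8° ✓; |EZ| = 30.90 ✓; ∠(EZ, ZV) = 85.90° ✗; |ZV| = 13.00 ✓.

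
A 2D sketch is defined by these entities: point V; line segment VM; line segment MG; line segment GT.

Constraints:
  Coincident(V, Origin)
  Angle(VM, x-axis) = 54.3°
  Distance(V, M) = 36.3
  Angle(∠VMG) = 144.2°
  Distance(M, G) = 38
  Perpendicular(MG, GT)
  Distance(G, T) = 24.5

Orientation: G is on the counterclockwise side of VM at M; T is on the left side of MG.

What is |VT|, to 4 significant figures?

67.52

∠VMG = 144.2°, so MG runs at 54.3° + (180° − 144.2°) = 90.10° from the x-axis; with |MG| = 38.0, G = M + 38.0·(cos 90.10°, sin 90.10°) = (21.12, 67.48). MG ⟂ GT; with |GT| = 24.5 on the left of MG, T = G + 24.5·(-1.000, -0.001745) = (-3.384, 67.44). Then |VT| = |T − V| = 67.52.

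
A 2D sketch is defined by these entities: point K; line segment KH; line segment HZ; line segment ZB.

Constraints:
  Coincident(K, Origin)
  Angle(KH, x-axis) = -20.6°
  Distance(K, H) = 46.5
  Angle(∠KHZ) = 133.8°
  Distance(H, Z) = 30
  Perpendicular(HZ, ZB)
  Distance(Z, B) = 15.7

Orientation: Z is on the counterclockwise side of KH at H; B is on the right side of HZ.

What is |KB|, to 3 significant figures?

79.3

∠KHZ = 133.8°, so HZ runs at -20.6° + (180° − 133.8°) = 25.6° from the x-axis; with |HZ| = 30.0, Z = H + 30.0·(cos 25.6°, sin 25.6°) = (70.6, -3.40). HZ is perpendicular to ZB; with |ZB| = 15.7 on the right of HZ, B = Z + 15.7·(0.432, -0.902) = (77.4, -17.6). Then |KB| = |B − K| = 79.3.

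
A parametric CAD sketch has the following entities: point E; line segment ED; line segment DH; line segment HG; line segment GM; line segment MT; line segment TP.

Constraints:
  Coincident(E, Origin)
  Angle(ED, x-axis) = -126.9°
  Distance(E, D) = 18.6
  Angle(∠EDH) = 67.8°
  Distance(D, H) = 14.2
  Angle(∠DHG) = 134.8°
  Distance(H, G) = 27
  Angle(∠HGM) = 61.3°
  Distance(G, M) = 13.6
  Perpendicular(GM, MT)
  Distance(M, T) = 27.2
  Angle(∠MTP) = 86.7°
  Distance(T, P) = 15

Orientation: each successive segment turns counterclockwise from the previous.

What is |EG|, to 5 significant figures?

26.269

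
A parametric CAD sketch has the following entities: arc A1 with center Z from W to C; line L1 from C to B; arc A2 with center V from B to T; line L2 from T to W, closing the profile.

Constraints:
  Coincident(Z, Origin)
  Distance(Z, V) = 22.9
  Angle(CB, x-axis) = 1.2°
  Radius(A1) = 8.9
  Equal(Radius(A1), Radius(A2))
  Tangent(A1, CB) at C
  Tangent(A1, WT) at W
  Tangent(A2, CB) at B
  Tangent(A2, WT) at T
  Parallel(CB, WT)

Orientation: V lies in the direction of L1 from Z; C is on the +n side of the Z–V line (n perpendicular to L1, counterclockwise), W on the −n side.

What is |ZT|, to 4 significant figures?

24.57

The slot axis is L1's direction at 1.2°, so u = (cos 1.2°, sin 1.2°) = (0.9998, 0.02094) and n = (−sin 1.2°, cos 1.2°) = (-0.02094, 0.9998). Z is at the origin and V lies 22.9 along u from Z, so V = 22.9·u = (22.89, 0.4796). Tangency of A1 to both parallel lines with radius 8.9 puts C and W at Z ± 8.9·n: C = (-0.1864, 8.898), W = (0.1864, -8.898). Equal radii place B and T the same way about V: B = V + 8.9·n = (22.71, 9.378), T = V − 8.9·n = (23.08, -8.418). Then |ZT| = |T − Z| = 24.57.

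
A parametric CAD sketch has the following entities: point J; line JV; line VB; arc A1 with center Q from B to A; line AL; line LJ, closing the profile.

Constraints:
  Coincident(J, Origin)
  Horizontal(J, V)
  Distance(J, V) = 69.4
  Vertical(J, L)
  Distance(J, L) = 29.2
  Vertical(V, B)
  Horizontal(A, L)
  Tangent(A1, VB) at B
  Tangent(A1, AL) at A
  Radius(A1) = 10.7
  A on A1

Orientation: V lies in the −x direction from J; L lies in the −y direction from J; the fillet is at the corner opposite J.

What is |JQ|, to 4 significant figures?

61.55

J and L share the same x with |JL| = 29.2 and L on the −y side, so L = (0.000, -29.20). The virtual corner opposite J is at (-69.40, -29.20). Since A1 is tangent to VB there, QB ⟂ VB and A1 meets AL tangentially, so QA is at right angles to AL, with radius 10.7, so the center Q sits 10.7 in from both sides at Q = (-58.70, -18.50). Then |JQ| = |Q − J| = 61.55.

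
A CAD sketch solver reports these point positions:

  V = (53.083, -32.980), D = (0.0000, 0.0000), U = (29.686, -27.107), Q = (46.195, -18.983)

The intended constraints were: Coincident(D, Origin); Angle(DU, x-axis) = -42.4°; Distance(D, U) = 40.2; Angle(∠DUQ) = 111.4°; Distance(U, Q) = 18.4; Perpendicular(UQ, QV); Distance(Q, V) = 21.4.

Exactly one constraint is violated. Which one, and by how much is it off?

Distance(Q, V) = 21.4 — off by 5.80.

D = (0.00, 0.00) ✓; DU at -42.40° ✓; |DU| = 40.20 ✓; ∠DUQ = 111.4° ✓; |UQ| = 18.40 ✓; ∠(UQ, QV) = 90.00° ✓; |QV| = 15.60 ✗.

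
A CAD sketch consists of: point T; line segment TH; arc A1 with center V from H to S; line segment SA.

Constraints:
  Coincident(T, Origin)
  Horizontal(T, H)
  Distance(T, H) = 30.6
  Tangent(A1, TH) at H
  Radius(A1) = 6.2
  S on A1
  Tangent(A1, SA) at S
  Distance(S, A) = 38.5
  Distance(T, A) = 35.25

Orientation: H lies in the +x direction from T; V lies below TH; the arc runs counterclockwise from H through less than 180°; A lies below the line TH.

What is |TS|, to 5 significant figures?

25.570

T is at the origin; T and H share the same y with |TH| = 30.6 and H on the +x side, so H = (30.600, 0.0000). Since A1 is tangent to TH there, VH ⟂ TH, so V = H + (0, -6.2) = (30.600, -6.2000). Since VS ⟂ SA (tangency), |VA| = √(6.2² + 38.5²) = 38.996 regardless of where S sits on A1. So A lies on both circle(T, 35.25) and circle(V, 38.996); the below-TH intersection is A = (4.2946, -34.987). S is the foot of the tangent from A: S = (25.416, -2.7986).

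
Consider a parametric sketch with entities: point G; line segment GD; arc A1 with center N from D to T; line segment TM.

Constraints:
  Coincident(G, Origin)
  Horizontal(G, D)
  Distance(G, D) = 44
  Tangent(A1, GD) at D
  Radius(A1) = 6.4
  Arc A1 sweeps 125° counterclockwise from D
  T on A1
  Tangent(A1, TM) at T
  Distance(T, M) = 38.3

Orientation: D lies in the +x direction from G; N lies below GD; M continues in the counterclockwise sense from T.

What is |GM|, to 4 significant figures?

73.52

G is at the origin; GD is horizontal with |GD| = 44.0 and D on the +x side, so D = (44.00, 0.000). A1 meets GD tangentially, so ND is at right angles to GD, so N = D + (0, -6.4) = (44.00, -6.400). On A1, D sits at bearing 90° from N; a 125° counterclockwise sweep puts T at bearing 215°, so T = N + 6.4·(cos 215°, sin 215°) = (38.76, -10.07). Tangency of A1 to TM means the radius NT is perpendicular to TM, so TM runs along (−sin 215°, cos 215°); with |TM| = 38.3, M = (60.73, -41.44). Then |GM| = |M − G| = 73.52.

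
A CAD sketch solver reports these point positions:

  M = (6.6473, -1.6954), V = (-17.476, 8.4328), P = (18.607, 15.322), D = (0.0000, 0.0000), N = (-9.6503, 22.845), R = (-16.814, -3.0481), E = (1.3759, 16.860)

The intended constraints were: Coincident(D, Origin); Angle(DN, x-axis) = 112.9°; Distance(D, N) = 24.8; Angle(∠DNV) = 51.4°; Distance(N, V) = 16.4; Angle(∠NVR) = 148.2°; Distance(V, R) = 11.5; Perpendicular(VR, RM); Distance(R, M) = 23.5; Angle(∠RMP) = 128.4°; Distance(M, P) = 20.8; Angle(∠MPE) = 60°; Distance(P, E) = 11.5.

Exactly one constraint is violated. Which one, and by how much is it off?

Distance(P, E) = 11.5 — off by 5.80.

D = (0.00, 0.00) ✓; DN at 112.9° ✓; |DN| = 24.80 ✓; ∠DNV = 51.40° ✓; |NV| = 16.40 ✓; ∠NVR = 148.2° ✓; |VR| = 11.50 ✓; ∠(VR, RM) = 90.00° ✓; |RM| = 23.50 ✓; ∠RMP = 128.4° ✓; |MP| = 20.80 ✓; ∠MPE = 60.00° ✓; |PE| = 17.30 ✗.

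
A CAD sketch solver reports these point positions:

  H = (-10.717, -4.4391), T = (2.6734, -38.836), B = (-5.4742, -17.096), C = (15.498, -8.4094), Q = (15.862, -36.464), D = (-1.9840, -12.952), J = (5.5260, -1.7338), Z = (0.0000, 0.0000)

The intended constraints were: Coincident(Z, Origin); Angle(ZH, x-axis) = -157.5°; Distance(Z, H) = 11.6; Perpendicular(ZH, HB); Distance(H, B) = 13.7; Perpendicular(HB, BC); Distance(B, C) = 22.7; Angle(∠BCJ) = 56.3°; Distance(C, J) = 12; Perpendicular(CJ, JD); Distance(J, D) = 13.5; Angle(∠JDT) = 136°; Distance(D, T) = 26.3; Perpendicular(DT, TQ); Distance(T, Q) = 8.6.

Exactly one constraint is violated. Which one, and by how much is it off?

Distance(T, Q) = 8.6 — off by 4.80.

Z = (0.00, 0.00) ✓; ZH at -157.5° ✓; |ZH| = 11.60 ✓; ∠(ZH, HB) = 90.00° ✓; |HB| = 13.70 ✓; ∠(HB, BC) = 90.00° ✓; |BC| = 22.70 ✓; ∠BCJ = 56.30° ✓; |CJ| = 12.00 ✓; ∠(CJ, JD) = 90.00° ✓; |JD| = 13.50 ✓; ∠JDT = 136.0° ✓; |DT| = 26.30 ✓; ∠(DT, TQ) = 90.00° ✓; |TQ| = 13.40 ✗.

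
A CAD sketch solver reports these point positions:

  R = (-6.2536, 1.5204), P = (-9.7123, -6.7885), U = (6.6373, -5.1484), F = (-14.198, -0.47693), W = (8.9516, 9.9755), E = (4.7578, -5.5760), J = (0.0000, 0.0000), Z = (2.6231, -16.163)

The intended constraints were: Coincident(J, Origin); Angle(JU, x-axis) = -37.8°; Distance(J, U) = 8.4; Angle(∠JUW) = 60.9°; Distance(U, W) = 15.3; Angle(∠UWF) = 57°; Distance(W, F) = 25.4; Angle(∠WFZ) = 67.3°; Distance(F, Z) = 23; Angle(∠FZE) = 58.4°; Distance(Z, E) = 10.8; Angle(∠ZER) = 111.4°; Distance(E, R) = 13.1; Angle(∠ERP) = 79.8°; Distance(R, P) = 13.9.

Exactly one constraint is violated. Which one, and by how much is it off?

Distance(R, P) = 13.9 — off by 4.90.

J = (0.00, 0.00) ✓; JU at -37.80° ✓; |JU| = 8.400 ✓; ∠JUW = 60.90° ✓; |UW| = 15.30 ✓; ∠UWF = 57.00° ✓; |WF| = 25.40 ✓; ∠WFZ = 67.30° ✓; |FZ| = 23.00 ✓; ∠FZE = 58.40° ✓; |ZE| = 10.80 ✓; ∠ZER = 111.4° ✓; |ER| = 13.10 ✓; ∠ERP = 79.80° ✓; |RP| = 9.000 ✗.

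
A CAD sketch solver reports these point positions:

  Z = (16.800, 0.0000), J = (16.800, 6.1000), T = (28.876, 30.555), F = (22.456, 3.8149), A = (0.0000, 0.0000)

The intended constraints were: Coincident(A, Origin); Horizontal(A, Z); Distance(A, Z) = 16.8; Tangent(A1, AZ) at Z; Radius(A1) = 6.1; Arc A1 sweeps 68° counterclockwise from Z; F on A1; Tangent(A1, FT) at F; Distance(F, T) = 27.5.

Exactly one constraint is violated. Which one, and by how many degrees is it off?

Tangent(A1, FT) at F — off by 8.50°.

A = (0.00, 0.00) ✓; A.y = 0.00, Z.y = 0.00 ✓; |AZ| = 16.80 ✓; ∠(JZ, ZA) = 90.00° ✓; |JZ| = 6.100 ✓; bearing(J→F) − bearing(J→Z) = 68.00° ✓; |JF| = 6.100 ✓; ∠(JF, FT) = 81.50° ✗; |FT| = 27.50 ✓.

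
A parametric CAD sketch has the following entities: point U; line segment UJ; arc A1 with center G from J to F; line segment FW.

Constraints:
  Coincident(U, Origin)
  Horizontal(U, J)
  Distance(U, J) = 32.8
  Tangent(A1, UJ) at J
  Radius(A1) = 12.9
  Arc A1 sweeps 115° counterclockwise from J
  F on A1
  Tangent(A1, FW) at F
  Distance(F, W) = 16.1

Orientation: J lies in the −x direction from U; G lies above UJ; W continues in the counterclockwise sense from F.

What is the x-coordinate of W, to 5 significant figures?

-27.913

U is at the origin; UJ is horizontal with |UJ| = 32.8 and J on the −x side, so J = (-32.800, 0.0000). Tangency of A1 to UJ means the radius GJ is perpendicular to UJ, so G = J + (0, 12.9) = (-32.800, 12.900). On A1, J sits at bearing -90° from G; a 115° counterclockwise sweep puts F at bearing 25°, so F = G + 12.9·(cos 25°, sin 25°) = (-21.109, 18.352). A1 meets FW tangentially, so GF is at right angles to FW, so FW runs along (−sin 25°, cos 25°); with |FW| = 16.1, W = (-27.913, 32.943). So W.x = -27.913.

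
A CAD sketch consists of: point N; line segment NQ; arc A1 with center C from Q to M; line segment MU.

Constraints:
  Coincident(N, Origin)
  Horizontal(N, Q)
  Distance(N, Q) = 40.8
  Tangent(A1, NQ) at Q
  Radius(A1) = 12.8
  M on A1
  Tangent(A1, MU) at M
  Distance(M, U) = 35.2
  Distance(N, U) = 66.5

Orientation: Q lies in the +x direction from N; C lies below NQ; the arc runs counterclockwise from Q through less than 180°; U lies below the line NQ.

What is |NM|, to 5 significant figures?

34.298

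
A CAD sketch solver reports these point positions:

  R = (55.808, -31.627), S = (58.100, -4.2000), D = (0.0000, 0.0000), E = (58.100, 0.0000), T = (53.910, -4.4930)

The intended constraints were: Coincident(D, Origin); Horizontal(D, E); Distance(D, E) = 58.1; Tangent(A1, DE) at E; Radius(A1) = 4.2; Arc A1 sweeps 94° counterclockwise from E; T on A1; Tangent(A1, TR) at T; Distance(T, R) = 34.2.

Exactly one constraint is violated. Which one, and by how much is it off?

Distance(T, R) = 34.2 — off by 7.00.

D = (0.00, 0.00) ✓; D.y = 0.00, E.y = 0.00 ✓; |DE| = 58.10 ✓; ∠(SE, ED) = 90.00° ✓; |SE| = 4.200 ✓; bearing(S→T) − bearing(S→E) = 94.00° ✓; |ST| = 4.200 ✓; ∠(ST, TR) = 90.00° ✓; |TR| = 27.20 ✗.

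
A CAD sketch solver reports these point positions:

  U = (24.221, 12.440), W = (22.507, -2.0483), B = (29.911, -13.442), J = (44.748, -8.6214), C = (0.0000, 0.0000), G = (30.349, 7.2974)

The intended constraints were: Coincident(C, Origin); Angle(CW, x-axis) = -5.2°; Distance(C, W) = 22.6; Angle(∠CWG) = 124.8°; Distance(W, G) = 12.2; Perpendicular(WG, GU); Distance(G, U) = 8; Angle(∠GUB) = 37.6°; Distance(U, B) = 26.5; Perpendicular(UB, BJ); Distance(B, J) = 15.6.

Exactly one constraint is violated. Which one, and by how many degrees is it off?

Perpendicular(UB, BJ) — off by 5.60°.

C = (0.00, 0.00) ✓; CW at -5.200° ✓; |CW| = 22.60 ✓; ∠CWG = 124.8° ✓; |WG| = 12.20 ✓; ∠(WG, GU) = 90.00° ✓; |GU| = 8.000 ✓; ∠GUB = 37.60° ✓; |UB| = 26.50 ✓; ∠(UB, BJ) = 95.60° ✗; |BJ| = 15.60 ✓.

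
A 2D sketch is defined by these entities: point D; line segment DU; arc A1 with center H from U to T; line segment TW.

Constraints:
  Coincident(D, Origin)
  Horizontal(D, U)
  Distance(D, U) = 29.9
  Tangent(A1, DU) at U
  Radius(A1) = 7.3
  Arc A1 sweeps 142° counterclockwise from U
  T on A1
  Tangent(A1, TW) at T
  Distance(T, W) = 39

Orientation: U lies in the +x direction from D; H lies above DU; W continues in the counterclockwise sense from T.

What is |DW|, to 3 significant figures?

37.2

On A1, U sits at bearing -90° from H; a 142° counterclockwise sweep puts T at bearing 52°, so T = H + 7.3·(cos 52°, sin 52°) = (34.4, 13.1). Since A1 is tangent to TW there, HT ⟂ TW, so TW runs along (−sin 52°, cos 52°); with |TW| = 39.0, W = (3.66, 37.1). Then |DW| = |W − D| = 37.2.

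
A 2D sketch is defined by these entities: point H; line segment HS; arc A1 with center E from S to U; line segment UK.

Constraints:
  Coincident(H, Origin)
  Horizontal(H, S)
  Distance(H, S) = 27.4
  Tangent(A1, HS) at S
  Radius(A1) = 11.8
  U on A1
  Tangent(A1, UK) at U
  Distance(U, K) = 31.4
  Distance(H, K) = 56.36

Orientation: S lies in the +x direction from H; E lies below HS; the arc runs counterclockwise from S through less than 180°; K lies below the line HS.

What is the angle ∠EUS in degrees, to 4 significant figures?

28.62°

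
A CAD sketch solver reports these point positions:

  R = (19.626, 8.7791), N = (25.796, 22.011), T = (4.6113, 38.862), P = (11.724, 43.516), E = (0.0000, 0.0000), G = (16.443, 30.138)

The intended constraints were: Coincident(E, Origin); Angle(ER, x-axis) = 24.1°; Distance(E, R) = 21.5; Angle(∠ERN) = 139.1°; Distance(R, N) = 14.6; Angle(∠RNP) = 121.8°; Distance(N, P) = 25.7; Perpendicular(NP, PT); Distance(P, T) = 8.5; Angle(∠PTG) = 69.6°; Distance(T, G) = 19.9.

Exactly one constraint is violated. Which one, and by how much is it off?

Distance(T, G) = 19.9 — off by 5.20.

E = (0.00, 0.00) ✓; ER at 24.10° ✓; |ER| = 21.50 ✓; ∠ERN = 139.1° ✓; |RN| = 14.60 ✓; ∠RNP = 121.8° ✓; |NP| = 25.70 ✓; ∠(NP, PT) = 90.00° ✓; |PT| = 8.500 ✓; ∠PTG = 69.60° ✓; |TG| = 14.70 ✗.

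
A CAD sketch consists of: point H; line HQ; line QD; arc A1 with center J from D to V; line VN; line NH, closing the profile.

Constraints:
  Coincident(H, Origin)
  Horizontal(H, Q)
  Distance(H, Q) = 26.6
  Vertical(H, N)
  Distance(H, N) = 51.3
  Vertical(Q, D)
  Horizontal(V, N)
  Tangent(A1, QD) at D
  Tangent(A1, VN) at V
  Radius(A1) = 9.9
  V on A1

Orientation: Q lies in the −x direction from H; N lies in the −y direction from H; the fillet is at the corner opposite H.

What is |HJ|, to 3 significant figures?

44.6

H is at the origin; HQ is horizontal with |HQ| = 26.6 and Q on the −x side, so Q = (-26.6, 0.00). HN is vertical with |HN| = 51.3 and N on the −y side, so N = (0.00, -51.3). The virtual corner opposite H is at (-26.6, -51.3). Tangency of A1 to QD means the radius JD is perpendicular to QD and the tangent condition forces JV to be normal to VN, with radius 9.9, so the center J sits 9.9 in from both sides at J = (-16.7, -41.4). Then |HJ| = |J − H| = 44.6.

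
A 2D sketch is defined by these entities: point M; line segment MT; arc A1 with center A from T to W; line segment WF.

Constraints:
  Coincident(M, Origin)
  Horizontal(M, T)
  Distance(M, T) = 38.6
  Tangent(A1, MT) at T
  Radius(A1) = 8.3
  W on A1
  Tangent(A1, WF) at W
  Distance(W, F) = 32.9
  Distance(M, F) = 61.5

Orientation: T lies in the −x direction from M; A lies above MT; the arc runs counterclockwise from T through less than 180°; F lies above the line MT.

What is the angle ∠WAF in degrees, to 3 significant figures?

75.8°

Checks: |AW| = 8.300 ✓; ∠(AW, WF) = 90.00° ✓; |WF| = 32.90 ✓; |MF| = 61.50 ✓.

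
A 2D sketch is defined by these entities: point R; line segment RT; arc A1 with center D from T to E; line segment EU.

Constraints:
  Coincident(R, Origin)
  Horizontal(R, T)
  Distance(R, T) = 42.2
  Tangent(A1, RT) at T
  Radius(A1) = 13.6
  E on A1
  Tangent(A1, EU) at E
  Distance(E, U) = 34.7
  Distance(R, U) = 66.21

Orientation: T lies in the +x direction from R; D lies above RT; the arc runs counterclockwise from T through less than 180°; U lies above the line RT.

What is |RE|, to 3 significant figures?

57.9

Checks: |DE| = 13.60 ✓; ∠(DE, EU) = 90.00° ✓; |EU| = 34.70 ✓; |RU| = 66.21 ✓.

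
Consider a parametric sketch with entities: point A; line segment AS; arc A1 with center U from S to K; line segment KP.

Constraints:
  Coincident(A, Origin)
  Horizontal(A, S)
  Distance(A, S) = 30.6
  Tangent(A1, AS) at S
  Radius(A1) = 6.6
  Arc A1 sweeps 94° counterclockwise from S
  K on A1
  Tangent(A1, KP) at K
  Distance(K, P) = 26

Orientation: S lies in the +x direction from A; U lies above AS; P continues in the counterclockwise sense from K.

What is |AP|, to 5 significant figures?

48.372

On A1, S sits at bearing -90° from U; a 94° counterclockwise sweep puts K at bearing 4°, so K = U + 6.6·(cos 4°, sin 4°) = (37.184, 7.0604). The tangent condition forces UK to be normal to KP, so KP runs along (−sin 4°, cos 4°); with |KP| = 26.0, P = (35.370, 32.997). Then |AP| = |P − A| = 48.372.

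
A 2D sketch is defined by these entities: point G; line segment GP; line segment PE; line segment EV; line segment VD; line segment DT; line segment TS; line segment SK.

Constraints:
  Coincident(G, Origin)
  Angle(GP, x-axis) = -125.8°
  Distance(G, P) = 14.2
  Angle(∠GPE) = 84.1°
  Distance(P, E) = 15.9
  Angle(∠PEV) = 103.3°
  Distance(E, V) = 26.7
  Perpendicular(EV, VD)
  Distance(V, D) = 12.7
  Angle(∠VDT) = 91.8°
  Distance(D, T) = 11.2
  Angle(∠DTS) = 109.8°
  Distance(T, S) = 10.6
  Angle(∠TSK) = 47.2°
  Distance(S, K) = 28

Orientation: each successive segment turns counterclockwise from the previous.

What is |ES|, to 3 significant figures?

12.0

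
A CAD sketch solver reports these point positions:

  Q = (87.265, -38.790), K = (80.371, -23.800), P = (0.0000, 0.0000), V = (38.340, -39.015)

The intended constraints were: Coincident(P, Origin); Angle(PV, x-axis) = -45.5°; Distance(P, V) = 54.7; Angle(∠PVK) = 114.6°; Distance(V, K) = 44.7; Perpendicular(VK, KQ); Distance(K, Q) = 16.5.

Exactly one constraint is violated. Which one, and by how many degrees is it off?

Perpendicular(VK, KQ) — off by 4.80°.

P = (0.00, 0.00) ✓; PV at -45.50° ✓; |PV| = 54.70 ✓; ∠PVK = 114.6° ✓; |VK| = 44.70 ✓; ∠(VK, KQ) = 85.20° ✗; |KQ| = 16.50 ✓.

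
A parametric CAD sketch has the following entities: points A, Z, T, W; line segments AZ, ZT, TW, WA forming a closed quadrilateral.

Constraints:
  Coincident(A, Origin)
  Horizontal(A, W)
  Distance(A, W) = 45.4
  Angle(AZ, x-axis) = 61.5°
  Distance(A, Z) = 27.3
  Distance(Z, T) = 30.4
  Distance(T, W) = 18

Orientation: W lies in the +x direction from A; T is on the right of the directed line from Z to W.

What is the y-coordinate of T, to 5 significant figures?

-2.6865

Checks: |ZT| = 30.40 ✓; |TW| = 18.00 ✓.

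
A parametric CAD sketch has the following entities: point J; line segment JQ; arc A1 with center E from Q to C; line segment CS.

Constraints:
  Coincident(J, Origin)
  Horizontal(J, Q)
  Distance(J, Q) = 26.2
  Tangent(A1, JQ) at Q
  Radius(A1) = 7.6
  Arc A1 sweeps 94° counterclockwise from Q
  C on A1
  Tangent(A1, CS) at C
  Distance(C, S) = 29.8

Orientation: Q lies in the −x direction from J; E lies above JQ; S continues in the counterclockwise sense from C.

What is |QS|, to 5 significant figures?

38.255

J is at the origin; J and Q share the same y with |JQ| = 26.2 and Q on the −x side, so Q = (-26.200, 0.0000). The tangent condition forces EQ to be normal to JQ, so E = Q + (0, 7.6) = (-26.200, 7.6000). On A1, Q sits at bearing -90° from E; a 94° counterclockwise sweep puts C at bearing 4°, so C = E + 7.6·(cos 4°, sin 4°) = (-18.619, 8.1301). Since A1 is tangent to CS there, EC ⟂ CS, so CS runs along (−sin 4°, cos 4°); with |CS| = 29.8, S = (-20.697, 37.858). Then |QS| = |S − Q| = 38.255.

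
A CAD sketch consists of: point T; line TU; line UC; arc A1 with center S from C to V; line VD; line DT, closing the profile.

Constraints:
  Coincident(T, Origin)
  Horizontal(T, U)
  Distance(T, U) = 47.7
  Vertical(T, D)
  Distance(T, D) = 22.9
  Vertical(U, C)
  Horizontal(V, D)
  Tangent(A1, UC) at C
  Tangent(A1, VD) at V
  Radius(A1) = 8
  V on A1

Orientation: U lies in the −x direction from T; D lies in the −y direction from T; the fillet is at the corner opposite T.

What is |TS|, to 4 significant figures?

42.40

TD is vertical with |TD| = 22.9 and D on the −y side, so D = (0.000, -22.90). The virtual corner opposite T is at (-47.70, -22.90). A1 meets UC tangentially, so SC is at right angles to UC and A1 meets VD tangentially, so SV is at right angles to VD, with radius 8.0, so the center S sits 8.0 in from both sides at S = (-39.70, -14.90). Then |TS| = |S − T| = 42.40.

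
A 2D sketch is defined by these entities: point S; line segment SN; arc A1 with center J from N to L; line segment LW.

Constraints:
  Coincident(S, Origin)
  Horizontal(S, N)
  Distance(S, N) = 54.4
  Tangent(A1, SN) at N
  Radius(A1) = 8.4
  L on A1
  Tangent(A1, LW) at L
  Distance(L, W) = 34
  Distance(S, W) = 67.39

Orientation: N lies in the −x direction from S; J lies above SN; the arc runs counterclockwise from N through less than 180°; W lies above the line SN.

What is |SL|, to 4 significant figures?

47.13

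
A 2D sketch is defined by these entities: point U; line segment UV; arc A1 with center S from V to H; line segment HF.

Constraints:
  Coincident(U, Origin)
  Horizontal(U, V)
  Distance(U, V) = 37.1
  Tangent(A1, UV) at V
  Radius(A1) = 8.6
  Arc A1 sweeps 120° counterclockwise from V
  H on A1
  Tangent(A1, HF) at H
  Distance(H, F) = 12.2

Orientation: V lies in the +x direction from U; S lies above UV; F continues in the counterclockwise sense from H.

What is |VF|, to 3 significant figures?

23.5

On A1, V sits at bearing -90° from S; a 120° counterclockwise sweep puts H at bearing 30°, so H = S + 8.6·(cos 30°, sin 30°) = (44.5, 12.9). A1 meets HF tangentially, so SH is at right angles to HF, so HF runs along (−sin 30°, cos 30°); with |HF| = 12.2, F = (38.4, 23.5). Then |VF| = |F − V| = 23.5.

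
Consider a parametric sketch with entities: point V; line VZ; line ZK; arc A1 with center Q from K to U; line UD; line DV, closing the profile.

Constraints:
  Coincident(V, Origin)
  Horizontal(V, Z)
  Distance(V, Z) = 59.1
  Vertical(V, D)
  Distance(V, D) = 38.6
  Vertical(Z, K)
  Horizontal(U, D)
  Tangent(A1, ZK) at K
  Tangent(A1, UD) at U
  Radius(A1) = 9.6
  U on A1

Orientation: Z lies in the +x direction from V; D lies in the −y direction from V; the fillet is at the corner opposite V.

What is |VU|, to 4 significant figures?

62.77

V is at the origin; V and Z share the same y with |VZ| = 59.1 and Z on the +x side, so Z = (59.10, 0.000). VD is vertical with |VD| = 38.6 and D on the −y side, so D = (0.000, -38.60). The virtual corner opposite V is at (59.10, -38.60). Tangency of A1 to ZK means the radius QK is perpendicular to ZK and the tangent condition forces QU to be normal to UD, with radius 9.6, so the center Q sits 9.6 in from both sides at Q = (49.50, -29.00). That places the tangent points at K = (59.10, -29.00) on ZK and U = (49.50, -38.60) on UD. Then |VU| = |U − V| = 62.77.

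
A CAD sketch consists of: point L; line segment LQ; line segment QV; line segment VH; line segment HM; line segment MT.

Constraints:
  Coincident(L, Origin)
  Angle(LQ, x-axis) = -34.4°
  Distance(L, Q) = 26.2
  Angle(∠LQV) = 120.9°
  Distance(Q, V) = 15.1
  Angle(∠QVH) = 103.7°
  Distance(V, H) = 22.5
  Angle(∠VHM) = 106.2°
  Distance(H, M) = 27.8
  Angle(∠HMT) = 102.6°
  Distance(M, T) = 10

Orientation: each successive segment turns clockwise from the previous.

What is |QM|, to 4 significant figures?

35.91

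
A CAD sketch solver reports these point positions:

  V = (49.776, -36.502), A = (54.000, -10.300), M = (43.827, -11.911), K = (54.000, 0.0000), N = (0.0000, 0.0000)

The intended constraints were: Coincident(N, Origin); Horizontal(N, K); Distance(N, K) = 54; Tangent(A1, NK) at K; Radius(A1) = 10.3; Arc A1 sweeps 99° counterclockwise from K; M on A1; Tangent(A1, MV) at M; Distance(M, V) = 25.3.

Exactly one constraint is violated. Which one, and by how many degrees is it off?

Tangent(A1, MV) at M — off by 4.60°.

N = (0.00, 0.00) ✓; N.y = 0.00, K.y = 0.00 ✓; |NK| = 54.00 ✓; ∠(AK, KN) = 90.00° ✓; |AK| = 10.30 ✓; bearing(A→M) − bearing(A→K) = 99.00° ✓; |AM| = 10.30 ✓; ∠(AM, MV) = 85.40° ✗; |MV| = 25.30 ✓.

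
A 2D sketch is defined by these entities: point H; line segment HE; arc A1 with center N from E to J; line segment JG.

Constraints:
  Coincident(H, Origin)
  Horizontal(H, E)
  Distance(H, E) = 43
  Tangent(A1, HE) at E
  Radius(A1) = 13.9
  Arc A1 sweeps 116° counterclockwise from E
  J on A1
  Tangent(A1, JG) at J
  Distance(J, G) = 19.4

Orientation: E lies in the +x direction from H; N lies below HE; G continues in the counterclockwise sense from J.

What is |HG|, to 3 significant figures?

54.1

On A1, E sits at bearing 90° from N; a 116° counterclockwise sweep puts J at bearing 206°, so J = N + 13.9·(cos 206°, sin 206°) = (30.5, -20.0). The tangent condition forces NJ to be normal to JG, so JG runs along (−sin 206°, cos 206°); with |JG| = 19.4, G = (39.0, -37.4). Then |HG| = |G − H| = 54.1.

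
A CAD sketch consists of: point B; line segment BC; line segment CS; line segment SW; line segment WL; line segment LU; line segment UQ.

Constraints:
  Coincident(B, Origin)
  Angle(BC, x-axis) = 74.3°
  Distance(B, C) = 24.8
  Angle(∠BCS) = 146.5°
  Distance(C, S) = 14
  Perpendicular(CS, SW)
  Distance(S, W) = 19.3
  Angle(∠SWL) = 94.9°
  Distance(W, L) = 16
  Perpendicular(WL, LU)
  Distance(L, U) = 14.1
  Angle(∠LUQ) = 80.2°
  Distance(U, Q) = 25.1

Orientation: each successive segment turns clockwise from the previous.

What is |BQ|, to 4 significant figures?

42.83

B is at the origin; BC runs at 74.3° with length 24.8, so C = (6.711, 23.87). ∠BCS = 146.5° gives CS at 40.80° from the x-axis; with |CS| = 14.0, S = (17.31, 33.02). CS is perpendicular to SW, so SW runs at -49.20°; with |SW| = 19.3, W = (29.92, 18.41). ∠SWL = 94.9° gives WL at -134.3° from the x-axis; with |WL| = 16.0, L = (18.75, 6.962). The perpendicularity gives LU at right angles to WL, so LU runs at 135.7°; with |LU| = 14.1, U = (8.654, 16.81). ∠LUQ = 80.2° gives UQ at 35.90° from the x-axis; with |UQ| = 25.1, Q = (28.99, 31.53). Then |BQ| = |Q − B| = 42.83.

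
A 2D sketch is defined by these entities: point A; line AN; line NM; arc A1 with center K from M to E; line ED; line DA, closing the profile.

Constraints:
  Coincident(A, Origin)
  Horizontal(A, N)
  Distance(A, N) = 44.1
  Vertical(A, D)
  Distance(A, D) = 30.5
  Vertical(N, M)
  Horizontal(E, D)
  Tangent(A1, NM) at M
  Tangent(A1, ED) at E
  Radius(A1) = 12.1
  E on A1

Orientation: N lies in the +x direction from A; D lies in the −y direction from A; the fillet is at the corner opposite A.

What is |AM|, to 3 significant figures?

47.8

The virtual corner opposite A is at (44.1, -30.5). Tangency of A1 to NM means the radius KM is perpendicular to NM and since A1 is tangent to ED there, KE ⟂ ED, with radius 12.1, so the center K sits 12.1 in from both sides at K = (32.0, -18.4). That places the tangent points at M = (44.1, -18.4) on NM and E = (32.0, -30.5) on ED. Then |AM| = |M − A| = 47.8.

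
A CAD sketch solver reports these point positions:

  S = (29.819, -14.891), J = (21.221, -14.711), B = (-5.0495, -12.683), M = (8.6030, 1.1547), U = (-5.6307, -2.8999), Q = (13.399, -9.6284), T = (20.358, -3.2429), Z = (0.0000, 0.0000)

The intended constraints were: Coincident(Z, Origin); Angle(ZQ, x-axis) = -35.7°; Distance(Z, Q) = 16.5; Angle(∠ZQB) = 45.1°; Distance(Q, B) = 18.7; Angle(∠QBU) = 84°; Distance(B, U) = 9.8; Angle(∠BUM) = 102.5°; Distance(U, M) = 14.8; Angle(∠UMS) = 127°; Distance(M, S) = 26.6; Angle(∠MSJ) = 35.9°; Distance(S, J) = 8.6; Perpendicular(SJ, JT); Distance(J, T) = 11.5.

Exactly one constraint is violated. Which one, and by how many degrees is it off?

Perpendicular(SJ, JT) — off by 5.50°.

Z = (0.00, 0.00) ✓; ZQ at -35.70° ✓; |ZQ| = 16.50 ✓; ∠ZQB = 45.10° ✓; |QB| = 18.70 ✓; ∠QBU = 84.00° ✓; |BU| = 9.800 ✓; ∠BUM = 102.5° ✓; |UM| = 14.80 ✓; ∠UMS = 127.0° ✓; |MS| = 26.60 ✓; ∠MSJ = 35.90° ✓; |SJ| = 8.600 ✓; ∠(SJ, JT) = 84.50° ✗; |JT| = 11.50 ✓.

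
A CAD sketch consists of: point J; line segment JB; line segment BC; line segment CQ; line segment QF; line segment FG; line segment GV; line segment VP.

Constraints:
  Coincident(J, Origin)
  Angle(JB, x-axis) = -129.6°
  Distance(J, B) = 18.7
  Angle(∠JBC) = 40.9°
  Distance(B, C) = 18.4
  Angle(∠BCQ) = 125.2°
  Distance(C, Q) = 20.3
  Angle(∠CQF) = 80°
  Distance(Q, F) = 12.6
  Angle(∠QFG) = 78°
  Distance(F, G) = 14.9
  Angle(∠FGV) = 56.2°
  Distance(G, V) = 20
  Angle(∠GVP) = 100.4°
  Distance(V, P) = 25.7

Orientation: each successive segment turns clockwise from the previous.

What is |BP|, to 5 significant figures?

49.504

J is at the origin; JB runs at -129.6° with length 18.7, so B = (-11.920, -14.409). ∠JBC = 40.9° gives BC at 91.300° from the x-axis; with |BC| = 18.4, C = (-12.337, 3.9867). ∠BCQ = 125.2° gives CQ at 36.500° from the x-axis; with |CQ| = 20.3, Q = (3.9810, 16.062). ∠CQF = 80.0° gives QF at -63.500° from the x-axis; with |QF| = 12.6, F = (9.6031, 4.7854). ∠QFG = 78.0° gives FG at -165.50° from the x-axis; with |FG| = 14.9, G = (-4.8223, 1.0547). ∠FGV = 56.2° gives GV at 70.700° from the x-axis; with |GV| = 20.0, V = (1.7880, 19.931). ∠GVP = 100.4° gives VP at -8.9000° from the x-axis; with |VP| = 25.7, P = (27.179, 15.955). Then |BP| = |P − B| = 49.504.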